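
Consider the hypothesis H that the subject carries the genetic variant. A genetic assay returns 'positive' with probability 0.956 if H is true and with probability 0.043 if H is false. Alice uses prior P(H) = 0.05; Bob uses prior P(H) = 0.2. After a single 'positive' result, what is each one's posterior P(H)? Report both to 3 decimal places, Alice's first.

The likelihood ratio for a 'positive' result is 0.956/0.043 = 22.233.
Alice: prior odds 0.05/0.95 = 0.052632; posterior odds 1.1701; posterior probability 0.539.
Bob: prior odds 0.2/0.8 = 0.25000; posterior odds 5.5581; posterior probability 0.848.

Alice: 0.539; Bob: 0.848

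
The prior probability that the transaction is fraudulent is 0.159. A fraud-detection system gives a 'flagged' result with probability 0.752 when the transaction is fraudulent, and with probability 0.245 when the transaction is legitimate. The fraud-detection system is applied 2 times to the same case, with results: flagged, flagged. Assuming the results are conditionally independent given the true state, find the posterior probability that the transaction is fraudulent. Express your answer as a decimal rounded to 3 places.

Let H be the event that the transaction is fraudulent; start with P(H) = 0.159. P('flagged'|H) = 0.752, P('flagged'|¬H) = 0.245.
Update on result 1 ('flagged'): P(H) ← 0.752·0.1590 / (0.752·0.1590 + 0.245·0.8410) = 0.11957/0.32561 = 0.3672.
Update on result 2 ('flagged'): P(H) ← 0.752·0.3672 / (0.752·0.3672 + 0.245·0.6328) = 0.27614/0.43117 = 0.6404.

Posterior P(H) ≈ 0.640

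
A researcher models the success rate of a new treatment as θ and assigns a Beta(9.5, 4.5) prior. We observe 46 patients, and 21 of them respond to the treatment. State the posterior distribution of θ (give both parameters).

Posterior: Beta(30.5, 29.5)

Observing 21 successes and 25 failures updates Beta(9.5, 4.5) by adding the success and failure counts to the two shape parameters: α = 9.5+21 = 30.5, β = 4.5+25 = 29.5.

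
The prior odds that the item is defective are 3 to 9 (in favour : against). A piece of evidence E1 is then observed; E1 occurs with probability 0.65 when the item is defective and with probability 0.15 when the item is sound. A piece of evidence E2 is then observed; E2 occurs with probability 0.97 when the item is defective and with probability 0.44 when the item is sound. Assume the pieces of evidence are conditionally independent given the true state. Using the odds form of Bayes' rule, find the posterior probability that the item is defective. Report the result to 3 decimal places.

Posterior probability ≈ 0.761

Prior odds = 3/9 = 0.33333.
Likelihood ratio for E1 = 0.65/0.15 = 4.3333.
Likelihood ratio for E2 = 0.97/0.44 = 2.2045.
Posterior odds = prior odds × LR₁ × LR₂ = 3.1843.
Posterior probability = odds/(1+odds) = 3.1843/4.1843 = 0.761.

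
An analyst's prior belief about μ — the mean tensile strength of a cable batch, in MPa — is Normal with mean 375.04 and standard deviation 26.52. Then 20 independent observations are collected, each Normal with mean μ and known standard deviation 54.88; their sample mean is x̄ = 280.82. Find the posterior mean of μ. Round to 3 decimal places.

Prior precision 1/τ₀² = 1/26.52² = 0.00142185; data precision n/σ² = 20/54.88² = 0.00664052.
Posterior precision = 0.00142185 + 0.00664052 = 0.00806236.
Posterior mean = (0.00142185·375.04 + 0.00664052·280.82) / 0.00806236 = 297.436.

Posterior mean ≈ 297.436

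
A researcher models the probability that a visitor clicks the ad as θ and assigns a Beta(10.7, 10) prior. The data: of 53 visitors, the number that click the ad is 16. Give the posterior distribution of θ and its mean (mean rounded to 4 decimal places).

Posterior: Beta(26.7, 47); mean ≈ 0.3623

Observing 16 successes and 37 failures updates Beta(10.7, 10) by adding the success and failure counts to the two shape parameters: α = 10.7+16 = 26.7, β = 10+37 = 47.
E[θ | data] = 26.7/(26.7+47) = 0.3623.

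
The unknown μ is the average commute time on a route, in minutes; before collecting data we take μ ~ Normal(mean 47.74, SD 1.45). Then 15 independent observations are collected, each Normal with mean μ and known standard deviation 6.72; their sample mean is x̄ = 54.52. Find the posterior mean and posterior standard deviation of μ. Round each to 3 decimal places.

Prior precision 1/τ₀² = 1/1.45² = 0.475624; data precision n/σ² = 15/6.72² = 0.332164.
Posterior precision = 0.475624 + 0.332164 = 0.807788, giving posterior SD = 1/√0.807788 = 1.113.
Posterior mean = (0.475624·47.74 + 0.332164·54.52) / 0.807788 = 50.528.

Posterior mean ≈ 50.528; posterior SD ≈ 1.113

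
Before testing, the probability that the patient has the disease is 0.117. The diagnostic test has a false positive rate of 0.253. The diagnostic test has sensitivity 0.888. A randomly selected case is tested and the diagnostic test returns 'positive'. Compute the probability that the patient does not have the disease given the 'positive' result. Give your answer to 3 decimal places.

P(¬H | E) ≈ 0.683

Let H be the event that the patient has the disease. P(H) = 0.117, so P(¬H) = 0.883. With E the 'positive' result, P(E|H) = 0.888 and P(E|¬H) = 0.253.
P(E) = 0.888·0.117 + 0.253·0.883 = 0.10390 + 0.22340 = 0.32730.
By Bayes' theorem, P(H|E) = 0.10390 / 0.32730 = 0.317. Hence P(¬H|E) = 1 − 0.317 = 0.683.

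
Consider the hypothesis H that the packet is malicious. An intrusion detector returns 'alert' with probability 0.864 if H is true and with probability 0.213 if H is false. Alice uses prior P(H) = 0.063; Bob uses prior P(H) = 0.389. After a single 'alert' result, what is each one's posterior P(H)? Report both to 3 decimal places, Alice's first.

Alice: 0.214; Bob: 0.721

P('+'|H) = 0.864, P('+'|¬H) = 0.213.
Alice: numerator 0.864·0.063 = 0.054432; evidence = 0.054432+0.213·0.937 = 0.25401; posterior = 0.214.
Bob: numerator 0.864·0.389 = 0.33610; evidence = 0.33610+0.213·0.611 = 0.46624; posterior = 0.721.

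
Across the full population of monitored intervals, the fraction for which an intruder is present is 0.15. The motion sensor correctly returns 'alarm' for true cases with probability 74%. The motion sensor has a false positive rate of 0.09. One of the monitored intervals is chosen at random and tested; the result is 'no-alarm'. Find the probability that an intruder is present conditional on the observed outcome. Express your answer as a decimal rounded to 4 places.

Let H be the event that an intruder is present. P(H) = 0.15, so P(¬H) = 0.85. With E the 'no-alarm' result, P(E|H) = 0.26 and P(E|¬H) = 0.91.
P(E) = 0.26·0.15 + 0.91·0.85 = 0.039000 + 0.77350 = 0.81250.
By Bayes' theorem, P(H|E) = 0.039000 / 0.81250 = 0.0480.

P(H | E) ≈ 0.0480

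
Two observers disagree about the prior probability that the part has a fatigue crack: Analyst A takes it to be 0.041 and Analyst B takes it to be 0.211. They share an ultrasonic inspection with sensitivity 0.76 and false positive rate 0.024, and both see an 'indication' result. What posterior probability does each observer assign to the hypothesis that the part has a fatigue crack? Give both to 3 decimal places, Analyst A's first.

Analyst A: 0.575; Analyst B: 0.894

The likelihood ratio for an 'indication' result is 0.76/0.024 = 31.667.
Analyst A: prior odds 0.041/0.959 = 0.042753; posterior odds 1.3538; posterior probability 0.575.
Analyst B: prior odds 0.211/0.789 = 0.26743; posterior odds 8.4685; posterior probability 0.894.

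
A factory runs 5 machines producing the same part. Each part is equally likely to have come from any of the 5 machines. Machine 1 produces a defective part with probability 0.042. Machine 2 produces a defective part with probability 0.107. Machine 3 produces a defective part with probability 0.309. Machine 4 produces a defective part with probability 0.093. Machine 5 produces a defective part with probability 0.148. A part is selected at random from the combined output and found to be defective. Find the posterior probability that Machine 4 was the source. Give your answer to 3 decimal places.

Posterior probability ≈ 0.133

Tabulate prior·likelihood by source: [1] prior 0.2, lik 0.042, product 0.008400; [2] prior 0.2, lik 0.107, product 0.02140; [3] prior 0.2, lik 0.309, product 0.06180; [4] prior 0.2, lik 0.093, product 0.01860; [5] prior 0.2, lik 0.148, product 0.02960.
Normalizing constant = 0.13980; the posterior for Machine 4 is its product over the sum, 0.01860/0.13980 = 0.133.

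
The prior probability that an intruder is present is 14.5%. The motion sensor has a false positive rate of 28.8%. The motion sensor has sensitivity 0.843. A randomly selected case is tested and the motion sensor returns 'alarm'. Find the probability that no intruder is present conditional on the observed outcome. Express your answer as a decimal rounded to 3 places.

P(¬H | E) ≈ 0.668

Write H for 'an intruder is present'. Prior odds H:¬H = 0.145/0.855 = 0.16959. For the 'alarm' outcome, the likelihood ratio is 0.843/0.288 = 2.9271.
Posterior odds = 0.16959 × 2.9271 = 0.49641, so P(H|E) = 0.49641/(1+0.49641) = 0.332. Then P(¬H|E) = 1 − 0.332 = 0.668.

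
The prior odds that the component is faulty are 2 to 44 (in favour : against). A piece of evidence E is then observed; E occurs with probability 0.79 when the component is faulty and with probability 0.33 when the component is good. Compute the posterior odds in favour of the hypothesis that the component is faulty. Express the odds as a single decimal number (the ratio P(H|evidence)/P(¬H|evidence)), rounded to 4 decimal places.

Prior odds = 2/44 = 0.045455. In log-odds, ln(0.045455) = -3.0910.
Add log likelihood ratio: ln(2.3939) = 0.87294.
Posterior log-odds = -2.2181, so posterior odds = exp(-2.2181) = 0.10882.

Posterior odds ≈ 0.1088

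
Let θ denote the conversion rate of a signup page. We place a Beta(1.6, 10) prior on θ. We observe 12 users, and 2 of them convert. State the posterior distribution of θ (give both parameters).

Posterior: Beta(3.6, 20)

The binomial likelihood is conjugate to the Beta prior: with 2 successes and 10 failures, the posterior is Beta(1.6+2, 10+10) = Beta(3.6, 20).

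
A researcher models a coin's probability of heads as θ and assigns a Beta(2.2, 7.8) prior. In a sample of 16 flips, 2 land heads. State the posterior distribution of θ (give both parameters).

Observing 2 successes and 14 failures updates Beta(2.2, 7.8) by adding the success and failure counts to the two shape parameters: α = 2.2+2 = 4.2, β = 7.8+14 = 21.8.

Posterior: Beta(4.2, 21.8)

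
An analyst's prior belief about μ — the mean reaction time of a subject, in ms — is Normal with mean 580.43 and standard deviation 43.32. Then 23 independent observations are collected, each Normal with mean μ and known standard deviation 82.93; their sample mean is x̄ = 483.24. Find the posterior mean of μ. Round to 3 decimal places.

Prior precision 1/τ₀² = 1/43.32² = 0.00053287; data precision n/σ² = 23/82.93² = 0.00334429.
Posterior precision = 0.00053287 + 0.00334429 = 0.00387717.
Posterior mean = (0.00053287·580.43 + 0.00334429·483.24) / 0.00387717 = 496.598.

Posterior mean ≈ 496.598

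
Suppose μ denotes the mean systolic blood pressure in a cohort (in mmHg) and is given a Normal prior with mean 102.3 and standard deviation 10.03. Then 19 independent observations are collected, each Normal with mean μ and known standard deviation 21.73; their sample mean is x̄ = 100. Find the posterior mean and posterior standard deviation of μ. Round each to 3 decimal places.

Posterior mean ≈ 100.456; posterior SD ≈ 4.464

Prior precision 1/τ₀² = 1/10.03² = 0.00994027; data precision n/σ² = 19/21.73² = 0.0402378.
Posterior precision = 0.00994027 + 0.0402378 = 0.0501781, giving posterior SD = 1/√0.0501781 = 4.464.
Posterior mean = (0.00994027·102.3 + 0.0402378·100) / 0.0501781 = 100.456.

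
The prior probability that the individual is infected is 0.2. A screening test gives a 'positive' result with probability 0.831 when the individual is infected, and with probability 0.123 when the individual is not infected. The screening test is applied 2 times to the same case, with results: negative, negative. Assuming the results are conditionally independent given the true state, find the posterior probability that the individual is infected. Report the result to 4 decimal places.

With H the event that the individual is infected, the joint likelihood of the observed sequence is P(data|H) = 0.169·0.169 = 0.028561 and P(data|¬H) = 0.877·0.877 = 0.76913.
Bayes: P(H|data) = 0.2·0.028561 / (0.2·0.028561 + 0.8·0.76913) = 0.0057122/0.62102 = 0.0092.

Posterior P(H) ≈ 0.0092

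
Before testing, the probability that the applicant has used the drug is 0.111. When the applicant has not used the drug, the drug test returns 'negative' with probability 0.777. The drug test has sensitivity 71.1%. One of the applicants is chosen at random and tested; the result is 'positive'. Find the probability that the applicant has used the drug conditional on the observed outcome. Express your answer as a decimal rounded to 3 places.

Let H be the event that the applicant has used the drug. P(H) = 0.111, so P(¬H) = 0.889. With E the 'positive' result, P(E|H) = 0.711 and P(E|¬H) = 0.223.
P(E) = 0.711·0.111 + 0.223·0.889 = 0.078921 + 0.19825 = 0.27717.
By Bayes' theorem, P(H|E) = 0.078921 / 0.27717 = 0.285.

P(H | E) ≈ 0.285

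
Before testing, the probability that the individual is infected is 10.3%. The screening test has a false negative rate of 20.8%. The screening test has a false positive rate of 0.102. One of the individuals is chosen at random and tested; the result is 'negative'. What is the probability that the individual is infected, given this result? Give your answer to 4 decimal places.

P(H | E) ≈ 0.0259

Let H be the event that the individual is infected. P(H) = 0.103, so P(¬H) = 0.897. With E the 'negative' result, P(E|H) = 0.208 and P(E|¬H) = 0.898.
P(E) = 0.208·0.103 + 0.898·0.897 = 0.021424 + 0.80551 = 0.82693.
By Bayes' theorem, P(H|E) = 0.021424 / 0.82693 = 0.0259.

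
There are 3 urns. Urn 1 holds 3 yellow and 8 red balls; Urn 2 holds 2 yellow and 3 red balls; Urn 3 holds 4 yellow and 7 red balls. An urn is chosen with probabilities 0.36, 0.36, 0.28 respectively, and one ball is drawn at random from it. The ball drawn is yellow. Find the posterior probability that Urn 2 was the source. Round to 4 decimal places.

Posterior probability ≈ 0.4186

P(yellow|Urn 1) = 0.2727; P(yellow|Urn 2) = 0.4; P(yellow|Urn 3) = 0.3636.
Prior × likelihood for each source: 0.36·0.2727=0.09818, 0.36·0.4=0.1440, 0.28·0.3636=0.1018. Summing gives P(yellow) = 0.34400.
P(Urn 2 | yellow) = 0.1440 / 0.34400 = 0.4186.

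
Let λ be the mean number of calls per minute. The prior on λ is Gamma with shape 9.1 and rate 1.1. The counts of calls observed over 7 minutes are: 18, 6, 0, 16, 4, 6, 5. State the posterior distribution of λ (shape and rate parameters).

Total count ∑xᵢ = 55 over n = 7 minutes.
Gamma is conjugate to the Poisson likelihood: posterior is Gamma(shape = 9.1+55 = 64.1, rate = 1.1+7 = 8.1).

Posterior: Gamma(shape=64.1, rate=8.1)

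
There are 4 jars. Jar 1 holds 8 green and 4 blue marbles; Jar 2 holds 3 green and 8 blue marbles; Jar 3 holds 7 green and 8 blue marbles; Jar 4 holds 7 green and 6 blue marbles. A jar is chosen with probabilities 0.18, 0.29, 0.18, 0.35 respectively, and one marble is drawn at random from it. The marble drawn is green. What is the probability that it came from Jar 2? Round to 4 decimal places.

Tabulate prior·likelihood by source: [1] prior 0.18, lik 0.6667, product 0.1200; [2] prior 0.29, lik 0.2727, product 0.07909; [3] prior 0.18, lik 0.4667, product 0.08400; [4] prior 0.35, lik 0.5385, product 0.1885.
Normalizing constant = 0.47155; the posterior for Jar 2 is its product over the sum, 0.07909/0.47155 = 0.1677.

Posterior probability ≈ 0.1677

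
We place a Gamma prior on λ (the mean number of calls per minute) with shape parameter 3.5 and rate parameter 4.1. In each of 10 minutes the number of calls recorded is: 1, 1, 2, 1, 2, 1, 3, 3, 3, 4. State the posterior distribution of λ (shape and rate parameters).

Posterior: Gamma(shape=24.5, rate=14.1)

The Poisson likelihood adds the total count to the shape and the number of exposure periods to the rate. Here ∑xᵢ = 21 and n = 10, so shape 3.5→24.5 and rate 4.1→14.1.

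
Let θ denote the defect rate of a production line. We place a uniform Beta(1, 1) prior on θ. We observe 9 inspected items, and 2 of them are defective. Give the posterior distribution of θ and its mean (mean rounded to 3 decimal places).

The binomial likelihood is conjugate to the Beta prior: with 2 successes and 7 failures, the posterior is Beta(1+2, 1+7) = Beta(3, 8).
Posterior mean = α/(α+β) = 3/11 = 0.273.

Posterior: Beta(3, 8); mean ≈ 0.273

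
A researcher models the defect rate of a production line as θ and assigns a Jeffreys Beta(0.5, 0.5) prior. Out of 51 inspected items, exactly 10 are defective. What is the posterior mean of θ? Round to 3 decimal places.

Posterior mean ≈ 0.202

Observing 10 successes and 41 failures updates Beta(0.5, 0.5) by adding the success and failure counts to the two shape parameters: α = 0.5+10 = 10.5, β = 0.5+41 = 41.5.
Posterior mean = α/(α+β) = 10.5/52 = 0.202.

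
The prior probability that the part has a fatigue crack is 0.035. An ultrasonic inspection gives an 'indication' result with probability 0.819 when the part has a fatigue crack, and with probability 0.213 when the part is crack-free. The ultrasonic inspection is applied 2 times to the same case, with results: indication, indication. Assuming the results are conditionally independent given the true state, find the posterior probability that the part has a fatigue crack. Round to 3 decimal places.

Let H be the event that the part has a fatigue crack; start with P(H) = 0.035. P('indication'|H) = 0.819, P('indication'|¬H) = 0.213.
Update on result 1 ('indication'): P(H) ← 0.819·0.0350 / (0.819·0.0350 + 0.213·0.9650) = 0.028665/0.23421 = 0.1224.
Update on result 2 ('indication'): P(H) ← 0.819·0.1224 / (0.819·0.1224 + 0.213·0.8776) = 0.10024/0.28717 = 0.3491.

Posterior P(H) ≈ 0.349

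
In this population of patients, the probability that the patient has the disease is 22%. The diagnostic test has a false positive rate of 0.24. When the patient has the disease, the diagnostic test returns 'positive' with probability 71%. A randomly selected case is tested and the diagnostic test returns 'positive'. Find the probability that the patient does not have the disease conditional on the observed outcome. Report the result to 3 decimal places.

Write H for 'the patient has the disease'. Prior odds H:¬H = 0.22/0.78 = 0.28205. For the 'positive' outcome, the likelihood ratio is 0.71/0.24 = 2.9583.
Posterior odds = 0.28205 × 2.9583 = 0.83440, so P(H|E) = 0.83440/(1+0.83440) = 0.455. Then P(¬H|E) = 1 − 0.455 = 0.545.

P(¬H | E) ≈ 0.545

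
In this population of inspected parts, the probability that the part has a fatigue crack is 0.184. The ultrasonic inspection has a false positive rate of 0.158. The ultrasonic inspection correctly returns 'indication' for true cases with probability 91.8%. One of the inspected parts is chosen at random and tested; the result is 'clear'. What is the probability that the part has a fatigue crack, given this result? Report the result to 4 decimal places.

Write H for 'the part has a fatigue crack'. Prior odds H:¬H = 0.184/0.816 = 0.22549. For the 'clear' outcome, the likelihood ratio is 0.082/0.842 = 0.097387.
Posterior odds = 0.22549 × 0.097387 = 0.021960, so P(H|E) = 0.021960/(1+0.021960) = 0.0215.

P(H | E) ≈ 0.0215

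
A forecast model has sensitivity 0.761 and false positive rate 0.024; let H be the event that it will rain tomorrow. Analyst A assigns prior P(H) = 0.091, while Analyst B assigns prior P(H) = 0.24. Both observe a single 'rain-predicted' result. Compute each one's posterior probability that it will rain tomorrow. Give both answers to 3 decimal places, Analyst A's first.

Analyst A: 0.760; Analyst B: 0.909

The likelihood ratio for a 'rain-predicted' result is 0.761/0.024 = 31.708.
Analyst A: prior odds 0.091/0.909 = 0.10011; posterior odds 3.1743; posterior probability 0.760.
Analyst B: prior odds 0.24/0.76 = 0.31579; posterior odds 10.013; posterior probability 0.909.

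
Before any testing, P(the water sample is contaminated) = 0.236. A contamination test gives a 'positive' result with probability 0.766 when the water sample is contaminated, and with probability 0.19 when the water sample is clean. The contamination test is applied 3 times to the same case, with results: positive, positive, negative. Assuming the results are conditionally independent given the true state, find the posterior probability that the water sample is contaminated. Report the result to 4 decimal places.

With H the event that the water sample is contaminated, the joint likelihood of the observed sequence is P(data|H) = 0.766·0.766·0.234 = 0.13730 and P(data|¬H) = 0.19·0.19·0.81 = 0.029241.
Bayes: P(H|data) = 0.236·0.13730 / (0.236·0.13730 + 0.764·0.029241) = 0.032403/0.054743 = 0.5919.

Posterior P(H) ≈ 0.5919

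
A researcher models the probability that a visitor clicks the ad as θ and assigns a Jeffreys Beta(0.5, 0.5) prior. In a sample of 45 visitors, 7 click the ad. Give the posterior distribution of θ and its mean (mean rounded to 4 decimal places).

Posterior: Beta(7.5, 38.5); mean ≈ 0.1630

The binomial likelihood is conjugate to the Beta prior: with 7 successes and 38 failures, the posterior is Beta(0.5+7, 0.5+38) = Beta(7.5, 38.5).
E[θ | data] = 7.5/(7.5+38.5) = 0.1630.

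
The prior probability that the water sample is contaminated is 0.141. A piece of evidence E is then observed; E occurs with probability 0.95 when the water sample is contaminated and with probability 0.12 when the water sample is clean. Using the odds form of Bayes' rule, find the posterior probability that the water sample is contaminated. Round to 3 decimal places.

Prior odds = 0.141/(1−0.141) = 0.16414.
Likelihood ratio for E = 0.95/0.12 = 7.9167.
Posterior odds = prior odds × LR = 1.2995.
Posterior probability = odds/(1+odds) = 1.2995/2.2995 = 0.565.

Posterior probability ≈ 0.565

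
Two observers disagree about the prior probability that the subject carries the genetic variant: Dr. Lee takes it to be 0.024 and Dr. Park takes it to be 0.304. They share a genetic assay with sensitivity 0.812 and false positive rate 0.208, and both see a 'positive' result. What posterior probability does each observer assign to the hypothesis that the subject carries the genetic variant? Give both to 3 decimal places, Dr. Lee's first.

Dr. Lee: 0.088; Dr. Park: 0.630

P('+'|H) = 0.812, P('+'|¬H) = 0.208.
Dr. Lee: numerator 0.812·0.024 = 0.019488; evidence = 0.019488+0.208·0.976 = 0.22250; posterior = 0.088.
Dr. Park: numerator 0.812·0.304 = 0.24685; evidence = 0.24685+0.208·0.696 = 0.39162; posterior = 0.630.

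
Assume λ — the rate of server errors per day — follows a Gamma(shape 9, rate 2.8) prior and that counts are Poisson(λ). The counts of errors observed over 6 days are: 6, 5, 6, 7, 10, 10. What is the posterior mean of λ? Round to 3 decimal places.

Posterior mean ≈ 6.023

The Poisson likelihood adds the total count to the shape and the number of exposure periods to the rate. Here ∑xᵢ = 44 and n = 6, so shape 9→53 and rate 2.8→8.8.
E[λ | data] = 53/8.8 = 6.023.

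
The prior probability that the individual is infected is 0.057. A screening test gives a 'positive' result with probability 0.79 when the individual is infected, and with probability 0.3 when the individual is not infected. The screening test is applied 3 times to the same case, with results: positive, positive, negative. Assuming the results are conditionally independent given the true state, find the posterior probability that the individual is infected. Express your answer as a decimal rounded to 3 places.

Posterior P(H) ≈ 0.112

Let H be the event that the individual is infected; start with P(H) = 0.057. P('positive'|H) = 0.79, P('positive'|¬H) = 0.3.
Update on result 1 ('positive'): P(H) ← 0.79·0.0570 / (0.79·0.0570 + 0.3·0.9430) = 0.045030/0.32793 = 0.1373.
Update on result 2 ('positive'): P(H) ← 0.79·0.1373 / (0.79·0.1373 + 0.3·0.8627) = 0.10848/0.36728 = 0.2954.
Update on result 3 ('negative'): P(H) ← 0.21·0.2954 / (0.21·0.2954 + 0.7·0.7046) = 0.062025/0.55528 = 0.1117.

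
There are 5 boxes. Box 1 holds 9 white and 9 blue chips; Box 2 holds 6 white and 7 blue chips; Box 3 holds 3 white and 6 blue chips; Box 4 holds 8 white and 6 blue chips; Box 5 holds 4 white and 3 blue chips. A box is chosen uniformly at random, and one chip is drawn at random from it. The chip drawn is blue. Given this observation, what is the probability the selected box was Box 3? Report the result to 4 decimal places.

Posterior probability ≈ 0.2602

P(blue|Box 1) = 0.5; P(blue|Box 2) = 0.5385; P(blue|Box 3) = 0.6667; P(blue|Box 4) = 0.4286; P(blue|Box 5) = 0.4286.
Prior × likelihood for each source: 0.2·0.5=0.1000, 0.2·0.5385=0.1077, 0.2·0.6667=0.1333, 0.2·0.4286=0.08571, 0.2·0.4286=0.08571. Summing gives P(blue) = 0.51245.
P(Box 3 | blue) = 0.1333 / 0.51245 = 0.2602.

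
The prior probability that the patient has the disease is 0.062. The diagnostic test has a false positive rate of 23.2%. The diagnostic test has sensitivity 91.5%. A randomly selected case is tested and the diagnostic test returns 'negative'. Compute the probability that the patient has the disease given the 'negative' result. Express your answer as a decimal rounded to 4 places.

P(H | E) ≈ 0.0073

Write H for 'the patient has the disease'. Prior odds H:¬H = 0.062/0.938 = 0.066098. For the 'negative' outcome, the likelihood ratio is 0.085/0.768 = 0.11068.
Posterior odds = 0.066098 × 0.11068 = 0.0073155, so P(H|E) = 0.0073155/(1+0.0073155) = 0.0073.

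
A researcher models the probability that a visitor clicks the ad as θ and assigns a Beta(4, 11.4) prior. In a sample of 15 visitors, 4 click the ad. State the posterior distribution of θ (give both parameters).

The binomial likelihood is conjugate to the Beta prior: with 4 successes and 11 failures, the posterior is Beta(4+4, 11.4+11) = Beta(8, 22.4).

Posterior: Beta(8, 22.4)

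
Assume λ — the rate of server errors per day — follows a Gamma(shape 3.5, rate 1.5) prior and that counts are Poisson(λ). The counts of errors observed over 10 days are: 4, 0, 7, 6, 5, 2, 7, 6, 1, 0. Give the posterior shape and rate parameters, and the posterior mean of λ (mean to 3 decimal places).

Posterior: Gamma(shape=41.5, rate=11.5); mean ≈ 3.609

Total count ∑xᵢ = 38 over n = 10 days.
Gamma is conjugate to the Poisson likelihood: posterior is Gamma(shape = 3.5+38 = 41.5, rate = 1.5+10 = 11.5).
Posterior mean = shape/rate = 41.5/11.5 = 3.609.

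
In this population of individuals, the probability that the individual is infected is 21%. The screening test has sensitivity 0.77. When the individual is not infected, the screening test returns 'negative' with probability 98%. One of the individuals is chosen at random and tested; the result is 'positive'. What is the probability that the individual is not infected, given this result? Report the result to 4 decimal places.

P(¬H | E) ≈ 0.0890

Let H be the event that the individual is infected. P(H) = 0.21, so P(¬H) = 0.79. With E the 'positive' result, P(E|H) = 0.77 and P(E|¬H) = 0.02.
P(E) = 0.77·0.21 + 0.02·0.79 = 0.16170 + 0.015800 = 0.17750.
By Bayes' theorem, P(H|E) = 0.16170 / 0.17750 = 0.9110. Hence P(¬H|E) = 1 − 0.9110 = 0.0890.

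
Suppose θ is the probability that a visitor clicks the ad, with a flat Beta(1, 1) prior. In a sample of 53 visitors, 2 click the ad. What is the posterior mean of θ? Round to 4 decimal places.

Observing 2 successes and 51 failures updates Beta(1, 1) by adding the success and failure counts to the two shape parameters: α = 1+2 = 3, β = 1+51 = 52.
Posterior mean = α/(α+β) = 3/55 = 0.0545.

Posterior mean ≈ 0.0545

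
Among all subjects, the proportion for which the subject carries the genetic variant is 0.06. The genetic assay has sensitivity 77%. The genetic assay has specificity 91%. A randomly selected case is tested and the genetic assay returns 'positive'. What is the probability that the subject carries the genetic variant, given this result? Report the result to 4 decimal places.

P(H | E) ≈ 0.3532

Write H for 'the subject carries the genetic variant'. Prior odds H:¬H = 0.06/0.94 = 0.063830. For the 'positive' outcome, the likelihood ratio is 0.77/0.09 = 8.5556.
Posterior odds = 0.063830 × 8.5556 = 0.54610, so P(H|E) = 0.54610/(1+0.54610) = 0.3532.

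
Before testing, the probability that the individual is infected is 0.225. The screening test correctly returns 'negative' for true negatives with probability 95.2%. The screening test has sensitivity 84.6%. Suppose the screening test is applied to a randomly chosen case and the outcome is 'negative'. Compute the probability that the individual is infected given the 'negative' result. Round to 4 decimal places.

Write H for 'the individual is infected'. Prior odds H:¬H = 0.225/0.775 = 0.29032. For the 'negative' outcome, the likelihood ratio is 0.154/0.952 = 0.16176.
Posterior odds = 0.29032 × 0.16176 = 0.046964, so P(H|E) = 0.046964/(1+0.046964) = 0.0449.

P(H | E) ≈ 0.0449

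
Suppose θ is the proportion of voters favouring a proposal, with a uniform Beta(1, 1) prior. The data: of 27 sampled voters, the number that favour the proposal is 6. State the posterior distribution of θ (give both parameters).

Observing 6 successes and 21 failures updates Beta(1, 1) by adding the success and failure counts to the two shape parameters: α = 1+6 = 7, β = 1+21 = 22.

Posterior: Beta(7, 22)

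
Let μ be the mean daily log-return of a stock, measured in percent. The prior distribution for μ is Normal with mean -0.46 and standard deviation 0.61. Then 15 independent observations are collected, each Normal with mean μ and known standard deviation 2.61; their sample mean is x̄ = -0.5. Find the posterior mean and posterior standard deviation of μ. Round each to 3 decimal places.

With known σ, the Normal prior is conjugate. Weight on the data is w = (n/σ²)/(n/σ² + 1/τ₀²) = 2.20196/(2.20196+2.68745) = 0.45035.
Posterior mean = w·x̄ + (1−w)·μ₀ = 0.45035·-0.5 + 0.54965·-0.46 = -0.478. Posterior variance = 1/(2.20196+2.68745) = 0.204523, so SD = 0.452.

Posterior mean ≈ -0.478; posterior SD ≈ 0.452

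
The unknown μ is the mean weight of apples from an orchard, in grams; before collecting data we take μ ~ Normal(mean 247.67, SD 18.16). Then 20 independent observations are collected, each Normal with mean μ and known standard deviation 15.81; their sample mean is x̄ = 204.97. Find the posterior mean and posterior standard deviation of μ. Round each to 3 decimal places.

Posterior mean ≈ 206.529; posterior SD ≈ 3.470

Prior precision 1/τ₀² = 1/18.16² = 0.00303227; data precision n/σ² = 20/15.81² = 0.0800141.
Posterior precision = 0.00303227 + 0.0800141 = 0.0830463, giving posterior SD = 1/√0.0830463 = 3.470.
Posterior mean = (0.00303227·247.67 + 0.0800141·204.97) / 0.0830463 = 206.529.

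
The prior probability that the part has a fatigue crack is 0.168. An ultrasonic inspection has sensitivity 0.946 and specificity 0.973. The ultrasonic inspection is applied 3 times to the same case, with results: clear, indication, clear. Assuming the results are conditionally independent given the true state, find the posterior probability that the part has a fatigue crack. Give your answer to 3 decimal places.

With H the event that the part has a fatigue crack, the joint likelihood of the observed sequence is P(data|H) = 0.054·0.946·0.054 = 0.0027585 and P(data|¬H) = 0.973·0.027·0.973 = 0.025562.
Bayes: P(H|data) = 0.168·0.0027585 / (0.168·0.0027585 + 0.832·0.025562) = 0.00046343/0.021731 = 0.0213.

Posterior P(H) ≈ 0.021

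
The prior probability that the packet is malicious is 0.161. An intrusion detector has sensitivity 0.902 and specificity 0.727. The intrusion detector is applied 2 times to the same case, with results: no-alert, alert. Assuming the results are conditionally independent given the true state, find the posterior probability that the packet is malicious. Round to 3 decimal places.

Posterior P(H) ≈ 0.079

Let H be the event that the packet is malicious; start with P(H) = 0.161. P('alert'|H) = 0.902, P('alert'|¬H) = 0.273.
Update on result 1 ('no-alert'): P(H) ← 0.098·0.1610 / (0.098·0.1610 + 0.727·0.8390) = 0.015778/0.62573 = 0.0252.
Update on result 2 ('alert'): P(H) ← 0.902·0.0252 / (0.902·0.0252 + 0.273·0.9748) = 0.022744/0.28886 = 0.0787.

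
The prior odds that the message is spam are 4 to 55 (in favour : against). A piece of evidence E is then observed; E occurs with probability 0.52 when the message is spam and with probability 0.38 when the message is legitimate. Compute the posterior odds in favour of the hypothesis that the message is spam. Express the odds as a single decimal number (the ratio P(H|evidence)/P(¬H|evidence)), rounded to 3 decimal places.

Prior odds = 4/55 = 0.072727. In log-odds, ln(0.072727) = -2.6210.
Add log likelihood ratio: ln(1.3684) = 0.31366.
Posterior log-odds = -2.3074, so posterior odds = exp(-2.3074) = 0.099522.

Posterior odds ≈ 0.100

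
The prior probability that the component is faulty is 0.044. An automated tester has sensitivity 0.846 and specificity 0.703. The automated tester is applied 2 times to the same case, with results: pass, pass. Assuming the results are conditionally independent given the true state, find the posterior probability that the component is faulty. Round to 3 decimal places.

Posterior P(H) ≈ 0.002

Let H be the event that the component is faulty; start with P(H) = 0.044. P('fail'|H) = 0.846, P('fail'|¬H) = 0.297.
Update on result 1 ('pass'): P(H) ← 0.154·0.0440 / (0.154·0.0440 + 0.703·0.9560) = 0.0067760/0.67884 = 0.0100.
Update on result 2 ('pass'): P(H) ← 0.154·0.0100 / (0.154·0.0100 + 0.703·0.9900) = 0.0015372/0.69752 = 0.0022.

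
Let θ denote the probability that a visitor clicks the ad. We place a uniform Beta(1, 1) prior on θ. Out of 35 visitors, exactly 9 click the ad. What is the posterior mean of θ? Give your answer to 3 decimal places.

Observing 9 successes and 26 failures updates Beta(1, 1) by adding the success and failure counts to the two shape parameters: α = 1+9 = 10, β = 1+26 = 27.
E[θ | data] = 10/(10+27) = 0.270.

Posterior mean ≈ 0.270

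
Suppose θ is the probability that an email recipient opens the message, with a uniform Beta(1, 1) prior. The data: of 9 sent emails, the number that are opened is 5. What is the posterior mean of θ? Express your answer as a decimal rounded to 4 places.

Posterior mean ≈ 0.5455

The binomial likelihood is conjugate to the Beta prior: with 5 successes and 4 failures, the posterior is Beta(1+5, 1+4) = Beta(6, 5).
Posterior mean = α/(α+β) = 6/11 = 0.5455.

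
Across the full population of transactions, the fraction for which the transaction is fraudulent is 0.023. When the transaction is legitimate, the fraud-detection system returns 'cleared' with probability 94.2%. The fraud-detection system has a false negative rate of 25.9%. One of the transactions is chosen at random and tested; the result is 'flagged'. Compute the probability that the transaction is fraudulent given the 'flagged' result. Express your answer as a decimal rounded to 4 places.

P(H | E) ≈ 0.2312

Write H for 'the transaction is fraudulent'. Prior odds H:¬H = 0.023/0.977 = 0.023541. For the 'flagged' outcome, the likelihood ratio is 0.741/0.058 = 12.776.
Posterior odds = 0.023541 × 12.776 = 0.30076, so P(H|E) = 0.30076/(1+0.30076) = 0.2312.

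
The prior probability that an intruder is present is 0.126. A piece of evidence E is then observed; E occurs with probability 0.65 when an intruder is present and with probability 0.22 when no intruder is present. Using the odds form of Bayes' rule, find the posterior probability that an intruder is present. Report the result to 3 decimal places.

Prior odds = 0.126/(1−0.126) = 0.14416. In log-odds, ln(0.14416) = -1.9368.
Add log likelihood ratio: ln(2.9545) = 1.0833.
Posterior log-odds = -0.85345, so posterior odds = exp(-0.85345) = 0.42594. Converting, P(H|E) = 0.42594/1.4259 = 0.299.

Posterior probability ≈ 0.299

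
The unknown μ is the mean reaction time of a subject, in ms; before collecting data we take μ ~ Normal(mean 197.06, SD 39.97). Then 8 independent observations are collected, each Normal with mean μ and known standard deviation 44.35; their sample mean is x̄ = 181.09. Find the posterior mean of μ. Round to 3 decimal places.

Posterior mean ≈ 183.220

Prior precision 1/τ₀² = 1/39.97² = 0.00062594; data precision n/σ² = 8/44.35² = 0.00406727.
Posterior precision = 0.00062594 + 0.00406727 = 0.00469321.
Posterior mean = (0.00062594·197.06 + 0.00406727·181.09) / 0.00469321 = 183.220.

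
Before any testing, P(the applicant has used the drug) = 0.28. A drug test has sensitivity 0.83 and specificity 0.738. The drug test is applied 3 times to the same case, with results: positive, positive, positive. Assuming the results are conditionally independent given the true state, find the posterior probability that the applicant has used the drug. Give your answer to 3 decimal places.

Posterior P(H) ≈ 0.925

Let H be the event that the applicant has used the drug; start with P(H) = 0.28. P('positive'|H) = 0.83, P('positive'|¬H) = 0.262.
Update on result 1 ('positive'): P(H) ← 0.83·0.2800 / (0.83·0.2800 + 0.262·0.7200) = 0.23240/0.42104 = 0.5520.
Update on result 2 ('positive'): P(H) ← 0.83·0.5520 / (0.83·0.5520 + 0.262·0.4480) = 0.45813/0.57552 = 0.7960.
Update on result 3 ('positive'): P(H) ← 0.83·0.7960 / (0.83·0.7960 + 0.262·0.2040) = 0.66071/0.71415 = 0.9252.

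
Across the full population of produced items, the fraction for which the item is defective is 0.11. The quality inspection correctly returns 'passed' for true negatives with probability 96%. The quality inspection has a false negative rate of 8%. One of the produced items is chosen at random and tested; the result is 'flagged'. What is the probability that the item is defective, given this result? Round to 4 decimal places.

P(H | E) ≈ 0.7398

Write H for 'the item is defective'. Prior odds H:¬H = 0.11/0.89 = 0.12360. For the 'flagged' outcome, the likelihood ratio is 0.92/0.04 = 23.000.
Posterior odds = 0.12360 × 23.000 = 2.8427, so P(H|E) = 2.8427/(1+2.8427) = 0.7398.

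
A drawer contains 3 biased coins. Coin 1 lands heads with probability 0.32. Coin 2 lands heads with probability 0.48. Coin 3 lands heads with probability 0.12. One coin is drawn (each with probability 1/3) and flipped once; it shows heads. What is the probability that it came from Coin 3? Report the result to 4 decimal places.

Posterior probability ≈ 0.1304

P(heads|C1) = 0.32; P(heads|C2) = 0.48; P(heads|C3) = 0.12.
Prior × likelihood for each source: 0.333333·0.32=0.1067, 0.333333·0.48=0.1600, 0.333333·0.12=0.04000. Summing gives P(heads) = 0.30667.
P(Coin 3 | heads) = 0.04000 / 0.30667 = 0.1304.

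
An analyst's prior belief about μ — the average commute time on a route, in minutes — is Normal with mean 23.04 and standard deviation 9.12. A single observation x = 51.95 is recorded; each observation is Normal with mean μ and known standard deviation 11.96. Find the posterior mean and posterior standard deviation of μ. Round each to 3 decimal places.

Posterior mean ≈ 33.670; posterior SD ≈ 7.252

Prior precision 1/τ₀² = 1/9.12² = 0.0120229; data precision n/σ² = 1/11.96² = 0.00699097.
Posterior precision = 0.0120229 + 0.00699097 = 0.0190139, giving posterior SD = 1/√0.0190139 = 7.252.
Posterior mean = (0.0120229·23.04 + 0.00699097·51.95) / 0.0190139 = 33.670.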